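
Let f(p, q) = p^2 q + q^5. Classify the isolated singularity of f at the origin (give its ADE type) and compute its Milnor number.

The Hessian of f at 0 has rank 0. Corank 2; j^3 = p^2*q has shape L^2 M (L != M), so D-series; mu = 6 gives D_6.

Type D_6, Milnor number mu = 6.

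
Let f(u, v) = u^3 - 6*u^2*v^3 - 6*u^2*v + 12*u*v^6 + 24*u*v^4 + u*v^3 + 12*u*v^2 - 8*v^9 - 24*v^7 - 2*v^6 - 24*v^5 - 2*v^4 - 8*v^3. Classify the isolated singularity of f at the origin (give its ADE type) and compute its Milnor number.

The Hessian of f at 0 is [[0, 0], [0, 0]] with rank 0, so corank 2. A Groebner basis of the Jacobian ideal J(f) in C{u,v} is {u^3 - 6*u^2*v - 48*u^2 + 192*u*v - 192*v^2, 6*u^2 + u*v^2 - 24*u*v + 24*v^2, 3*u^2 - 12*u*v + v^3 + 12*v^2}; counting standard monomials gives mu = 7. Corank 2; j^3 = (u - 2*v)^3 is a perfect cube, so E-series; the 4-jet and mu = 7 give E_7.

Type E7, Milnor number mu = 7.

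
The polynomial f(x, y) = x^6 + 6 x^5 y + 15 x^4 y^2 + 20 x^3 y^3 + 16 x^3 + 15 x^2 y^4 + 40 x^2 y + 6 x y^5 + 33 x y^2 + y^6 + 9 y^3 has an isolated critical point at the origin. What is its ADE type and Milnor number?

Type D_7, Milnor number mu = 7.

The Hessian of f at 0 has rank 0. Corank 2; j^3 = (x + y)*(4*x + 3*y)^2 has shape L^2 M (L != M), so D-series; mu = 7 gives D_7.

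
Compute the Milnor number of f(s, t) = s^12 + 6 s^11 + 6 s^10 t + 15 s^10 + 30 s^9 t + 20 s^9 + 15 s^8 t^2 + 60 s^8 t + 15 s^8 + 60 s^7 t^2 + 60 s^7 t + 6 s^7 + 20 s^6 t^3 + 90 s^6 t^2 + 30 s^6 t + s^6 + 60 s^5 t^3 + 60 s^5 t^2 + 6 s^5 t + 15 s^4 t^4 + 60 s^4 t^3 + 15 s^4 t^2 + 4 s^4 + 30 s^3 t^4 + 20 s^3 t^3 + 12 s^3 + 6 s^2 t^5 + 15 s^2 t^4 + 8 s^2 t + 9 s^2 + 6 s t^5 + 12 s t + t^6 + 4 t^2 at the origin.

The Hessian of f at 0 has rank 1. Corank 1: A-series; mu = 5 gives A_5.

5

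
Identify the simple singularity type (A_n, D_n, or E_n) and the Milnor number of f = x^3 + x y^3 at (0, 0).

The Hessian of f at 0 is [[0, 0], [0, 0]] with rank 0, so corank 2. A Groebner basis of the Jacobian ideal J(f) in C{x,y} is {x^3, x*y^2, 3*x^2 + y^3}; counting standard monomials gives mu = 7. Corank 2; j^3 = x^3 is a perfect cube, so E-series; the 4-jet and mu = 7 give E_7.

Type E7, Milnor number mu = 7.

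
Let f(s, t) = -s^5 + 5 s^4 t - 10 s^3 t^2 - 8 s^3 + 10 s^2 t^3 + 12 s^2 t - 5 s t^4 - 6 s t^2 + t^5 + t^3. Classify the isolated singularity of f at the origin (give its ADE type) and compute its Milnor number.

Type E_{8}, Milnor number mu = 8.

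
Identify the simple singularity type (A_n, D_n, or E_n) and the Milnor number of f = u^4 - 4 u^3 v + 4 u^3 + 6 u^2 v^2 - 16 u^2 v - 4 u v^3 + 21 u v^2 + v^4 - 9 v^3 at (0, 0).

The Hessian of f at 0 has rank 0. Corank 2; j^3 = (u - v)*(2*u - 3*v)^2 has shape L^2 M (L != M), so D-series; mu = 5 gives D_5.

Type D_5, Milnor number mu = 5.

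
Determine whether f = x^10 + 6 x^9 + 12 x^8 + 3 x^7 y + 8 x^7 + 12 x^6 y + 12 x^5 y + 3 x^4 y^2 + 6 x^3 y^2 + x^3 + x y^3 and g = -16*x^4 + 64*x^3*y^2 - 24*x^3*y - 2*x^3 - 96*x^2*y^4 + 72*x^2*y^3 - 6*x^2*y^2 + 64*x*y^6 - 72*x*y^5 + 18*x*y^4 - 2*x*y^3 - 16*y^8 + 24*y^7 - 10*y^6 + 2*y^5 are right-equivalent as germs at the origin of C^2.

The Hessian of f at 0 has rank 0. Corank 2; j^3 = x^3 is a perfect cube, so E-series; the 4-jet and mu = 7 give E_7. The Hessian of g at 0 has rank 0. Corank 2; j^3 = -2*x^3 is a perfect cube, so E-series; the 4-jet and mu = 7 give E_7. Both have type E_7, hence right-equivalent.

Yes.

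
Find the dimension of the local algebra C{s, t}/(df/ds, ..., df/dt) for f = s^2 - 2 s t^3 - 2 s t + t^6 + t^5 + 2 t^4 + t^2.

The Hessian of f at 0 has rank 1. Corank 1: A-series; mu = 4 gives A_4.

4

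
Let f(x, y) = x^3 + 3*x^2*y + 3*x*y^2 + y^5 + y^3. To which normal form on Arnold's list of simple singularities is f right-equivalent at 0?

The Hessian of f at 0 is [[0, 0], [0, 0]] with rank 0, so corank 2. A Groebner basis of the Jacobian ideal J(f) in C{x,y} is {y^4, x^2 + 2*x*y + y^2}; counting standard monomials gives mu = 8. Corank 2; j^3 = (x + y)^3 is a perfect cube, so E-series; the 5-jet and mu = 8 give E_8.

E_{8}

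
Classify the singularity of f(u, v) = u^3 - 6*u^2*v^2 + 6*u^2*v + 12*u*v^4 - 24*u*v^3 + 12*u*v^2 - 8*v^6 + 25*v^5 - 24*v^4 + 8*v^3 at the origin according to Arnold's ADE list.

E_{8}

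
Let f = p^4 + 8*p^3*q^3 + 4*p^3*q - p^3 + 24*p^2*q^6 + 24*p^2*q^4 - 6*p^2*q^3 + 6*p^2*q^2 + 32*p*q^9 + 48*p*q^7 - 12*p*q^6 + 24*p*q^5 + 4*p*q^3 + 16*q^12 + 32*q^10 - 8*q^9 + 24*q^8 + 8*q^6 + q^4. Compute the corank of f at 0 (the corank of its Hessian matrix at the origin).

2

Hessian at 0 has rank 0.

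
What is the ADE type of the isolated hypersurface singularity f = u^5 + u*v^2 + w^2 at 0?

D6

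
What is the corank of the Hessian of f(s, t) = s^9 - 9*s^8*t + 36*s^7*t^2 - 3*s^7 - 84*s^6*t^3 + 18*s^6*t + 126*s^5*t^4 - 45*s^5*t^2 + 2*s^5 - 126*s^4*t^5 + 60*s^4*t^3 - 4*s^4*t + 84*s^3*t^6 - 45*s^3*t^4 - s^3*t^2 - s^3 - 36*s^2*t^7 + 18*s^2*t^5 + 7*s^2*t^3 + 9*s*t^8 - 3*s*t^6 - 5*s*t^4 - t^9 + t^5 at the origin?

2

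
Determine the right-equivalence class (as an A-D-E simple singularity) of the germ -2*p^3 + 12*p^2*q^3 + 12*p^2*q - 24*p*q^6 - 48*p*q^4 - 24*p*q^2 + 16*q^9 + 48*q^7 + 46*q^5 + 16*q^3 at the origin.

The Hessian of f at 0 has rank 0. Corank 2; j^3 = -2*(p - 2*q)^3 is a perfect cube, so E-series; the 5-jet and mu = 8 give E_8.

E_8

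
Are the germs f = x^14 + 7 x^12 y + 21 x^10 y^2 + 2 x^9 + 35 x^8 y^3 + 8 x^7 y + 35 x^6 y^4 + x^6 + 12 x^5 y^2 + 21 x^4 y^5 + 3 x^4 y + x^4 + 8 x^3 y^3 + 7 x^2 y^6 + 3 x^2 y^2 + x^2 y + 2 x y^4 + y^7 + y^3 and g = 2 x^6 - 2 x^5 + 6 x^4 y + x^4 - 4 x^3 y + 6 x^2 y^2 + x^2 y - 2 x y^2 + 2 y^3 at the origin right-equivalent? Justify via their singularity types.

Yes.

The Hessian of f at 0 is [[0, 0], [0, 0]] with rank 0, so corank 2. A Groebner basis of the Jacobian ideal J(f) in C{x,y} is {y^3, x^2 + 3*y^2, x*y}; counting standard monomials gives mu = 4. Corank 2; j^3 = y*(x^2 + y^2) splits into three distinct lines over C (the quadratic factor has nonzero discriminant), so D_4. The Hessian of g at 0 is [[0, 0], [0, 0]] with rank 0, so corank 2. A Groebner basis of the Jacobian ideal J(g) in C{x,y} is {y^3, x^2 + 2*y^2, x*y - y^2}; counting standard monomials gives mu = 4. Corank 2; j^3 = y*(x^2 - 2*x*y + 2*y^2) splits into three distinct lines over C (the quadratic factor has nonzero discriminant), so D_4. Both have type D_4, hence right-equivalent.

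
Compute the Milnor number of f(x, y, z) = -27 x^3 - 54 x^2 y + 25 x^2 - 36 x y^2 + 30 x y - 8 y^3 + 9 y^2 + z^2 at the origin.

2

The Hessian of f at 0 has rank 2. Corank 1: A-series; mu = 2 gives A_2.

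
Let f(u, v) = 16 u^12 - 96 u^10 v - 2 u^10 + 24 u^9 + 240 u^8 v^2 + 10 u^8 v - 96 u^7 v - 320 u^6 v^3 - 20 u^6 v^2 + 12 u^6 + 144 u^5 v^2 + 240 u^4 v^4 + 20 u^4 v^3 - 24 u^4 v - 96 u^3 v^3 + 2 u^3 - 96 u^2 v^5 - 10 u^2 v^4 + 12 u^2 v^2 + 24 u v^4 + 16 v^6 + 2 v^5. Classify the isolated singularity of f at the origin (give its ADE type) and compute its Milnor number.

Type E_8, Milnor number mu = 8.

The Hessian of f at 0 is [[0, 0], [0, 0]] with rank 0, so corank 2. A Groebner basis of the Jacobian ideal J(f) in C{u,v} is {v^4, u^3, u^2/4 + u*v^2}; counting standard monomials gives mu = 8. Corank 2; j^3 = 2*u^3 is a perfect cube, so E-series; the 5-jet and mu = 8 give E_8.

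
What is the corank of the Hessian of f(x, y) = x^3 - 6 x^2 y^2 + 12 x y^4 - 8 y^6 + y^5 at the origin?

Hessian at 0 has rank 0.

2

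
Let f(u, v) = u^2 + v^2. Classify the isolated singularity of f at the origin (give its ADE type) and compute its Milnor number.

Type A_{1}, Milnor number mu = 1.

The Hessian of f at 0 has rank 2. Corank 0: nondegenerate Morse point, so A_1.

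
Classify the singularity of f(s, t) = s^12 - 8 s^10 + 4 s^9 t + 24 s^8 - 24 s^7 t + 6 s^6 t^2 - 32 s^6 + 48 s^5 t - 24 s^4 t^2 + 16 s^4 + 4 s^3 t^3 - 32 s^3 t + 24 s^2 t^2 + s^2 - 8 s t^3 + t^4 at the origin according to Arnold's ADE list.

The Hessian of f at 0 has rank 1. Corank 1: A-series; mu = 3 gives A_3.

A_3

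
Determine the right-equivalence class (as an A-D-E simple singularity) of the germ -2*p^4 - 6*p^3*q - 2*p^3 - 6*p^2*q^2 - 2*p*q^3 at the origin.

The Hessian of f at 0 has rank 0. Corank 2; j^3 = -2*p^3 is a perfect cube, so E-series; the 4-jet and mu = 7 give E_7.

E7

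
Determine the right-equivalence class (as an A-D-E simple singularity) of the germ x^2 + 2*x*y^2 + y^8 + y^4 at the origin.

A7

The Hessian of f at 0 has rank 1. Corank 1: A-series; mu = 7 gives A_7.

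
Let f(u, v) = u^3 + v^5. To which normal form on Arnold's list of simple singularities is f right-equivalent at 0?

E8

The Hessian of f at 0 is [[0, 0], [0, 0]] with rank 0, so corank 2. A Groebner basis of the Jacobian ideal J(f) in C{u,v} is {v^4, u^2}; counting standard monomials gives mu = 8. Corank 2; j^3 = u^3 is a perfect cube, so E-series; the 5-jet and mu = 8 give E_8.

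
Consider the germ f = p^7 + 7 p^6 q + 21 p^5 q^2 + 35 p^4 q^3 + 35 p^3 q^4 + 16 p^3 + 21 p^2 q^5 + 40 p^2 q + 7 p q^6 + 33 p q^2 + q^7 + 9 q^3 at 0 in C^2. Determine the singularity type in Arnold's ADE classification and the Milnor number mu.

Type D_{8}, Milnor number mu = 8.

The Hessian of f at 0 is [[0, 0], [0, 0]] with rank 0, so corank 2. A Groebner basis of the Jacobian ideal J(f) in C{p,q} is {-16384*p*q/7 + q^6 - 12288*q^2/7, p*q^2 + 3*q^3/4, p^2 + 7*p*q/4 + 3*q^2/4}; counting standard monomials gives mu = 8. Corank 2; j^3 = (p + q)*(4*p + 3*q)^2 has shape L^2 M (L != M), so D-series; mu = 8 gives D_8.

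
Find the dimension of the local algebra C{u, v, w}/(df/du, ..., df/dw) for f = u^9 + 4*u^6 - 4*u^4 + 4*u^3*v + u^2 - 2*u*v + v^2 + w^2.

The Hessian of f at 0 is [[2, -2, 0], [-2, 2, 0], [0, 0, 2]] with rank 2, so corank 1. A Groebner basis of the Jacobian ideal J(f) in C{u,v,w} is {u^2 + u*v^3 - 5*u*v/2 + 3*v^2/2, 3*u^2/2 - 7*u*v/2 + v^4 + 2*v^2, u^3 - u/2 + v/2, u^2*v - u*v^2 - u/6 + v^3/3 + v/6, w}; counting standard monomials gives mu = 8. Corank 1: A-series; mu = 8 gives A_8.

8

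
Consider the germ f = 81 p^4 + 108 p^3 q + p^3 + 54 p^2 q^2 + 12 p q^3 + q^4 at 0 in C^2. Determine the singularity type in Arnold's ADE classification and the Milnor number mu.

The Hessian of f at 0 is [[0, 0], [0, 0]] with rank 0, so corank 2. A Groebner basis of the Jacobian ideal J(f) in C{p,q} is {q^4, p*q^2 + q^3/9, p^2}; counting standard monomials gives mu = 6. Corank 2; j^3 = p^3 is a perfect cube, so E-series; the 4-jet and mu = 6 give E_6.

Type E_{6}, Milnor number mu = 6.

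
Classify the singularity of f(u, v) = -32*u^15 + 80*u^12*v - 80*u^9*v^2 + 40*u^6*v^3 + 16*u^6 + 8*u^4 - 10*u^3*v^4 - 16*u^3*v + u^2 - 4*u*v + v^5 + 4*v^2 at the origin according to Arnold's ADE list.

The Hessian of f at 0 has rank 1. Corank 1: A-series; mu = 4 gives A_4.

A_4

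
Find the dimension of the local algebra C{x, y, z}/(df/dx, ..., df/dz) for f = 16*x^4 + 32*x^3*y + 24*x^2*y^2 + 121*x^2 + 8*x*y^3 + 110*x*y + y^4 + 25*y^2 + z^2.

The Hessian of f at 0 has rank 2. Corank 1: A-series; mu = 3 gives A_3.

3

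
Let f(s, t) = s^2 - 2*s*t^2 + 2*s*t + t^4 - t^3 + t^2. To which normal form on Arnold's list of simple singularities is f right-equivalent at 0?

A_2

The Hessian of f at 0 is [[2, 2], [2, 2]] with rank 1, so corank 1. A Groebner basis of the Jacobian ideal J(f) in C{s,t} is {t^2, s + t}; counting standard monomials gives mu = 2. Corank 1: A-series; mu = 2 gives A_2.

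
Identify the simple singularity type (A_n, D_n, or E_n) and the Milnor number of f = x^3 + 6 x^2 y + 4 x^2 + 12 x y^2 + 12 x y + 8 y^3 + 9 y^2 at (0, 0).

Type A2, Milnor number mu = 2.

The Hessian of f at 0 has rank 1. Corank 1: A-series; mu = 2 gives A_2.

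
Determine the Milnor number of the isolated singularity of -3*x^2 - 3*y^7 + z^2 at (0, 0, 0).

The Hessian of f at 0 is [[-6, 0, 0], [0, 0, 0], [0, 0, 2]] with rank 2, so corank 1. A Groebner basis of the Jacobian ideal J(f) in C{x,y,z} is {y^6, x, z}; counting standard monomials gives mu = 6. Corank 1: A-series; mu = 6 gives A_6.

6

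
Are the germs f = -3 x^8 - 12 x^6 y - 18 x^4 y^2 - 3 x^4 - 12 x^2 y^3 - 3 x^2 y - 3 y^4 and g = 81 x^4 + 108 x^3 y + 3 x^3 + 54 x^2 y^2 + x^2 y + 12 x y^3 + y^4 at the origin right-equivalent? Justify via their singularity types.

Yes.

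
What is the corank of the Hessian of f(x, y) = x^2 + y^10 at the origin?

1

Hessian at 0 has rank 1.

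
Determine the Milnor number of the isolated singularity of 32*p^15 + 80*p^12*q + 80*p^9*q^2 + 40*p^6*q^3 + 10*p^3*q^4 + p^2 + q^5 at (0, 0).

4

The Hessian of f at 0 is [[2, 0], [0, 0]] with rank 1, so corank 1. A Groebner basis of the Jacobian ideal J(f) in C{p,q} is {q^4, p}; counting standard monomials gives mu = 4. Corank 1: A-series; mu = 4 gives A_4.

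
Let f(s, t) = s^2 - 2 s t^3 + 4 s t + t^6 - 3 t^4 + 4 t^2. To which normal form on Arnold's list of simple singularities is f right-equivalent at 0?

A_3

The Hessian of f at 0 has rank 1. Corank 1: A-series; mu = 3 gives A_3.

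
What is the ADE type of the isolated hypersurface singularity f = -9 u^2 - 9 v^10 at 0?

The Hessian of f at 0 is [[-18, 0], [0, 0]] with rank 1, so corank 1. A Groebner basis of the Jacobian ideal J(f) in C{u,v} is {v^9, u}; counting standard monomials gives mu = 9. Corank 1: A-series; mu = 9 gives A_9.

A_{9}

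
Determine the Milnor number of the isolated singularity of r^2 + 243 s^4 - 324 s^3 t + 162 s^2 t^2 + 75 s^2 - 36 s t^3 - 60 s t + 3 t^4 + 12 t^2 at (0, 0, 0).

3

The Hessian of f at 0 is [[150, -60, 0], [-60, 24, 0], [0, 0, 2]] with rank 2, so corank 1. A Groebner basis of the Jacobian ideal J(f) in C{s,t,r} is {t^3, s - 2*t/5, r}; counting standard monomials gives mu = 3. Corank 1: A-series; mu = 3 gives A_3.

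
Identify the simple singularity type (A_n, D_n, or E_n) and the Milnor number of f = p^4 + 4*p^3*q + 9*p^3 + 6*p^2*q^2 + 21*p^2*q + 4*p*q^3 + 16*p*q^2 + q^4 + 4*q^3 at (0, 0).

Type D_5, Milnor number mu = 5.

The Hessian of f at 0 has rank 0. Corank 2; j^3 = (p + q)*(3*p + 2*q)^2 has shape L^2 M (L != M), so D-series; mu = 5 gives D_5.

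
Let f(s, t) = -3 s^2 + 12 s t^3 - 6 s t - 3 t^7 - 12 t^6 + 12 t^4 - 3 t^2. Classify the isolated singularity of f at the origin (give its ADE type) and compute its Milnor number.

Type A_{6}, Milnor number mu = 6.

The Hessian of f at 0 is [[-6, -6], [-6, -6]] with rank 1, so corank 1. A Groebner basis of the Jacobian ideal J(f) in C{s,t} is {-s/2 + t^3 - t/2, s^2 + 2*s*t + t^2}; counting standard monomials gives mu = 6. Corank 1: A-series; mu = 6 gives A_6.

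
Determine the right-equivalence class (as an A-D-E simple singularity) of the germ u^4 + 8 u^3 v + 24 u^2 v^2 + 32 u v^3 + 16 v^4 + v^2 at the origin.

A_{3}

The Hessian of f at 0 has rank 1. Corank 1: A-series; mu = 3 gives A_3.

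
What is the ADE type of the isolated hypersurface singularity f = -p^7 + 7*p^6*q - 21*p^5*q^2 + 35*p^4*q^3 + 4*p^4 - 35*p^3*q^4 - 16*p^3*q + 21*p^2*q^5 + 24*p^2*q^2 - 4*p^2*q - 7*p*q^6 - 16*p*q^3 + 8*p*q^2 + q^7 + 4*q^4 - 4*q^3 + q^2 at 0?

The Hessian of f at 0 has rank 1. Corank 1: A-series; mu = 6 gives A_6.

A_{6}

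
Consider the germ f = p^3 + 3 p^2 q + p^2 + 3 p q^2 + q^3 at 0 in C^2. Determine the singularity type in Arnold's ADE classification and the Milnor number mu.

The Hessian of f at 0 has rank 1. Corank 1: A-series; mu = 2 gives A_2.

Type A2, Milnor number mu = 2.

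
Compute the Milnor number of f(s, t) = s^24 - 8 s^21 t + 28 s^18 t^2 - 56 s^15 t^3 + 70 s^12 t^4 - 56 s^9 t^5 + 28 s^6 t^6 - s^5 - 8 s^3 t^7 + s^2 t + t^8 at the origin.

The Hessian of f at 0 is [[0, 0], [0, 0]] with rank 0, so corank 2. A Groebner basis of the Jacobian ideal J(f) in C{s,t} is {s^2/8 + t^7, s^3, s*t}; counting standard monomials gives mu = 9. Corank 2; j^3 = s^2*t has shape L^2 M (L != M), so D-series; mu = 9 gives D_9.

9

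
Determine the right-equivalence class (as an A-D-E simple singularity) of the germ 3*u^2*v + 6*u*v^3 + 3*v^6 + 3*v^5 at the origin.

D_7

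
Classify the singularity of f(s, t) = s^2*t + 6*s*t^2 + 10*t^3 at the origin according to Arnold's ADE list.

D_{4}

The Hessian of f at 0 has rank 0. Corank 2; j^3 = t*(s^2 + 6*s*t + 10*t^2) splits into three distinct lines over C (the quadratic factor has nonzero discriminant), so D_4.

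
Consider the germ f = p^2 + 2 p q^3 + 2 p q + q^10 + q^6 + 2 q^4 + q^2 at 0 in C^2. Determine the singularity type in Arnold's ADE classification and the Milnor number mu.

The Hessian of f at 0 is [[2, 2], [2, 2]] with rank 1, so corank 1. A Groebner basis of the Jacobian ideal J(f) in C{p,q} is {p^3 + 3*p^2*q + 3*p*q^2 - p - q, p + q^3 + q}; counting standard monomials gives mu = 9. Corank 1: A-series; mu = 9 gives A_9.

Type A9, Milnor number mu = 9.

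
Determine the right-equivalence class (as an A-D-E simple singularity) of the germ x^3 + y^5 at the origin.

E_{8}

The Hessian of f at 0 has rank 0. Corank 2; j^3 = x^3 is a perfect cube, so E-series; the 5-jet and mu = 8 give E_8.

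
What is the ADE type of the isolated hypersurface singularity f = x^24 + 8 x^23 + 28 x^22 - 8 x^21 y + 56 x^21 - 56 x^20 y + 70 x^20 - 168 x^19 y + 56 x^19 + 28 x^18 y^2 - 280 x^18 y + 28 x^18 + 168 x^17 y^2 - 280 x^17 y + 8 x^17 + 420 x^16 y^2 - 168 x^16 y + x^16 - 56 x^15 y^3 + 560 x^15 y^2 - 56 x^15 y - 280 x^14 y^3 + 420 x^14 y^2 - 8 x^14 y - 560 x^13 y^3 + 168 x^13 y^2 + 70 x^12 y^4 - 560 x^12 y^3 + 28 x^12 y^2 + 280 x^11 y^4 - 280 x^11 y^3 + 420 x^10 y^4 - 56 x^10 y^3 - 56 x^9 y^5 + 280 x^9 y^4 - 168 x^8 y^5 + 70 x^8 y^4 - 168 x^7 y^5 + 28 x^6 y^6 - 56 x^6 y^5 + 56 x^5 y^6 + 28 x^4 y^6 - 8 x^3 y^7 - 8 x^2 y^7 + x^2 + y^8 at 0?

A_7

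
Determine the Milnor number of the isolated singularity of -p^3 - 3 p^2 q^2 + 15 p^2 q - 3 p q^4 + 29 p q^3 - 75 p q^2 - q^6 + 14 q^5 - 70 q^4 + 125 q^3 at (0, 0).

The Hessian of f at 0 has rank 0. Corank 2; j^3 = -(p - 5*q)^3 is a perfect cube, so E-series; the 4-jet and mu = 7 give E_7.

7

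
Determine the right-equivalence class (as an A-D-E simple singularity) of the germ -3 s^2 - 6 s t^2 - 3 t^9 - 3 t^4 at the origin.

The Hessian of f at 0 has rank 1. Corank 1: A-series; mu = 8 gives A_8.

A8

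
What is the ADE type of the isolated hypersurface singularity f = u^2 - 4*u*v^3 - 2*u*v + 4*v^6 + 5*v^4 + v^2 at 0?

The Hessian of f at 0 is [[2, -2], [-2, 2]] with rank 1, so corank 1. A Groebner basis of the Jacobian ideal J(f) in C{u,v} is {v^3, u - v}; counting standard monomials gives mu = 3. Corank 1: A-series; mu = 3 gives A_3.

A3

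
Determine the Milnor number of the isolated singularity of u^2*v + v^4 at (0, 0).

The Hessian of f at 0 has rank 0. Corank 2; j^3 = u^2*v has shape L^2 M (L != M), so D-series; mu = 5 gives D_5.

5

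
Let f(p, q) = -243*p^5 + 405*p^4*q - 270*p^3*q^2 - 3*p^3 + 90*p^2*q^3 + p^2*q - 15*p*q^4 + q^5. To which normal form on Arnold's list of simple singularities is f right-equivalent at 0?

D_6

The Hessian of f at 0 has rank 0. Corank 2; j^3 = -p^2*(3*p - q) has shape L^2 M (L != M), so D-series; mu = 6 gives D_6.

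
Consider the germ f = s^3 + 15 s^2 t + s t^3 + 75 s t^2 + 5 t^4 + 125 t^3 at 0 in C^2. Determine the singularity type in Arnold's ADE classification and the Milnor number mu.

Type E_7, Milnor number mu = 7.

The Hessian of f at 0 is [[0, 0], [0, 0]] with rank 0, so corank 2. A Groebner basis of the Jacobian ideal J(f) in C{s,t} is {s^3 + 15*s^2*t + 750*s^2 + 7500*s*t + 18750*t^2, -15*s^2 + s*t^2 - 150*s*t - 375*t^2, 3*s^2 + 30*s*t + t^3 + 75*t^2}; counting standard monomials gives mu = 7. Corank 2; j^3 = (s + 5*t)^3 is a perfect cube, so E-series; the 4-jet and mu = 7 give E_7.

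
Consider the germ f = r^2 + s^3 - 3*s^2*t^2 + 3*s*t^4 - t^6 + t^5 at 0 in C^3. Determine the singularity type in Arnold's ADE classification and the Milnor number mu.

Type E_{8}, Milnor number mu = 8.

The Hessian of f at 0 is [[0, 0, 0], [0, 0, 0], [0, 0, 2]] with rank 1, so corank 2. A Groebner basis of the Jacobian ideal J(f) in C{s,t,r} is {t^4, s^3, -s^2/2 + s*t^2, r}; counting standard monomials gives mu = 8. Corank 2; j^3 = s^3 is a perfect cube, so E-series; the 5-jet and mu = 8 give E_8.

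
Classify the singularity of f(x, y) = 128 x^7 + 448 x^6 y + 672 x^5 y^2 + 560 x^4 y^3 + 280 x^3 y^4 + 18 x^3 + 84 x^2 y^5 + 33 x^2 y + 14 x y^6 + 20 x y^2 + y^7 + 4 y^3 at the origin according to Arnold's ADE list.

D_{8}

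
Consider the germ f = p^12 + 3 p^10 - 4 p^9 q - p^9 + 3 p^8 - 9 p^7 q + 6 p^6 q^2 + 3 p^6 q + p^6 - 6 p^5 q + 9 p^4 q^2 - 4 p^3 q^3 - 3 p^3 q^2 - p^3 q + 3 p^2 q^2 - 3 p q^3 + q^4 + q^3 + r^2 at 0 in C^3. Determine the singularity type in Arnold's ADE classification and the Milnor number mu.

Type E_{7}, Milnor number mu = 7.

The Hessian of f at 0 has rank 1. Corank 2; j^3 = q^3 is a perfect cube, so E-series; the 4-jet and mu = 7 give E_7.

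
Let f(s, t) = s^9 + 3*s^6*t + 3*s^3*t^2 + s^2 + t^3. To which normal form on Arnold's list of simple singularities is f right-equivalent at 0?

A2

The Hessian of f at 0 is [[2, 0], [0, 0]] with rank 1, so corank 1. A Groebner basis of the Jacobian ideal J(f) in C{s,t} is {t^2, s}; counting standard monomials gives mu = 2. Corank 1: A-series; mu = 2 gives A_2.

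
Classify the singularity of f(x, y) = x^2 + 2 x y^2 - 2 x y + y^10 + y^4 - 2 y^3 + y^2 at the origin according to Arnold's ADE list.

The Hessian of f at 0 has rank 1. Corank 1: A-series; mu = 9 gives A_9.

A9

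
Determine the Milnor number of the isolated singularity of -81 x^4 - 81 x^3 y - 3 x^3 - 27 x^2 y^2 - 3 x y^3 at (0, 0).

7

The Hessian of f at 0 has rank 0. Corank 2; j^3 = -3*x^3 is a perfect cube, so E-series; the 4-jet and mu = 7 give E_7.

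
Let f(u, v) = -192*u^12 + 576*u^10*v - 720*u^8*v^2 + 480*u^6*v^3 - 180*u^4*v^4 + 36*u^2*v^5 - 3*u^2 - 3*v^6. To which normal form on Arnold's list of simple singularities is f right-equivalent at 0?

A_5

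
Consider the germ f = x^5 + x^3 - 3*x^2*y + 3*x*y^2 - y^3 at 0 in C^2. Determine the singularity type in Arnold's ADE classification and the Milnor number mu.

Type E_{8}, Milnor number mu = 8.

The Hessian of f at 0 has rank 0. Corank 2; j^3 = (x - y)^3 is a perfect cube, so E-series; the 5-jet and mu = 8 give E_8.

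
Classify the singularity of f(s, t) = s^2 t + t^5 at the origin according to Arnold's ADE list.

The Hessian of f at 0 is [[0, 0], [0, 0]] with rank 0, so corank 2. A Groebner basis of the Jacobian ideal J(f) in C{s,t} is {s^2/5 + t^4, s^3, s*t}; counting standard monomials gives mu = 6. Corank 2; j^3 = s^2*t has shape L^2 M (L != M), so D-series; mu = 6 gives D_6.

D6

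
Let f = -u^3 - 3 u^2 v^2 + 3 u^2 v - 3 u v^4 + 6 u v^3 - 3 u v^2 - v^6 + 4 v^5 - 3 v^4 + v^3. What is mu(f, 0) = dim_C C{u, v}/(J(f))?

8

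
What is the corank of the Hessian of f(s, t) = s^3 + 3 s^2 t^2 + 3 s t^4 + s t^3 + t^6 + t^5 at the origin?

2

Hessian at 0 has rank 0.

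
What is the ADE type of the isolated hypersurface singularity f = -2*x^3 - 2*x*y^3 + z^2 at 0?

E_{7}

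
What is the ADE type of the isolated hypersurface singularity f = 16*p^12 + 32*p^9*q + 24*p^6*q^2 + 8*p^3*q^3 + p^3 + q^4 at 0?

The Hessian of f at 0 is [[0, 0], [0, 0]] with rank 0, so corank 2. A Groebner basis of the Jacobian ideal J(f) in C{p,q} is {q^3, p^2}; counting standard monomials gives mu = 6. Corank 2; j^3 = p^3 is a perfect cube, so E-series; the 4-jet and mu = 6 give E_6.

E_6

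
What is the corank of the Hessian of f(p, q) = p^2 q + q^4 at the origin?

2

The Hessian at 0 is [[0, 0], [0, 0]] of rank 0; hence corank 2.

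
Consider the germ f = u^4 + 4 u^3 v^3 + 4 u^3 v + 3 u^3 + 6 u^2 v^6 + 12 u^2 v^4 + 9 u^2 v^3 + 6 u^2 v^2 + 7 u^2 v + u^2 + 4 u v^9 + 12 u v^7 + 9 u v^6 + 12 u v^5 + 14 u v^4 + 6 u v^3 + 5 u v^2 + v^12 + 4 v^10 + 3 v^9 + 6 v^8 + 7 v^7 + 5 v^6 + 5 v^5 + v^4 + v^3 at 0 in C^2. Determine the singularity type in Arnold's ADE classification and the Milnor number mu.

Type A_{2}, Milnor number mu = 2.

The Hessian of f at 0 has rank 1. Corank 1: A-series; mu = 2 gives A_2.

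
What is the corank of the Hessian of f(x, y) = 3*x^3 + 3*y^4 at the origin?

2

Hessian at 0 has rank 0.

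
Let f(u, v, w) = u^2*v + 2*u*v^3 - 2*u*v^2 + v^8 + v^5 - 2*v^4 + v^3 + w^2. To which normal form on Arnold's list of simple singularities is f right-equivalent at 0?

D_{9}

The Hessian of f at 0 is [[0, 0, 0], [0, 0, 0], [0, 0, 2]] with rank 1, so corank 2. A Groebner basis of the Jacobian ideal J(f) in C{u,v,w} is {u^4 + 6*u^3 - 14*u^2*v - u^2/2 + 21*u*v^2/2 + 7*u*v/2 - 3*v^2, u^3*v + 3*u^3 - 6*u^2*v - u^2/8 + 31*u*v^2/8 + 9*u*v/8 - v^2, u^3 + u^2*v^2 - u^2*v, u*v + v^3 - v^2, w}; counting standard monomials gives mu = 9. Corank 2; j^3 = v*(u - v)^2 has shape L^2 M (L != M), so D-series; mu = 9 gives D_9.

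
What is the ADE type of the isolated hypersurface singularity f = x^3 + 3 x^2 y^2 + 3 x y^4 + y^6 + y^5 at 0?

E_8

The Hessian of f at 0 is [[0, 0], [0, 0]] with rank 0, so corank 2. A Groebner basis of the Jacobian ideal J(f) in C{x,y} is {y^4, x^3, x^2/2 + x*y^2}; counting standard monomials gives mu = 8. Corank 2; j^3 = x^3 is a perfect cube, so E-series; the 5-jet and mu = 8 give E_8.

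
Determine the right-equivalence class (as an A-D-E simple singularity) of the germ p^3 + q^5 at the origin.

E8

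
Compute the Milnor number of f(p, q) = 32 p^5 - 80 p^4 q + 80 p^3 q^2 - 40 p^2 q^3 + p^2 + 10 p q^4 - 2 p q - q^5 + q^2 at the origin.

4

The Hessian of f at 0 has rank 1. Corank 1: A-series; mu = 4 gives A_4.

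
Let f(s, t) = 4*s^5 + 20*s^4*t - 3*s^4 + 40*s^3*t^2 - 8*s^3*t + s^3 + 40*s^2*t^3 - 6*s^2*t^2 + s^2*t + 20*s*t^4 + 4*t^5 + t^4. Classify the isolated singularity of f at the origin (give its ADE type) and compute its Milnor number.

Type D_{5}, Milnor number mu = 5.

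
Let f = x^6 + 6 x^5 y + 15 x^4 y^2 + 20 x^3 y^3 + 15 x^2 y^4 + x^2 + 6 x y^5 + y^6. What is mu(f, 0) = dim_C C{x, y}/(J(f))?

5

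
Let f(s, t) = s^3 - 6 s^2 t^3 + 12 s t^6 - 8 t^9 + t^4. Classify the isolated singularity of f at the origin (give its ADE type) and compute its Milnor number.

Type E_{6}, Milnor number mu = 6.

The Hessian of f at 0 has rank 0. Corank 2; j^3 = s^3 is a perfect cube, so E-series; the 4-jet and mu = 6 give E_6.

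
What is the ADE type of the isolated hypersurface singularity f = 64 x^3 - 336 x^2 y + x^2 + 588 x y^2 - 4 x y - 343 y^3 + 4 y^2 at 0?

A2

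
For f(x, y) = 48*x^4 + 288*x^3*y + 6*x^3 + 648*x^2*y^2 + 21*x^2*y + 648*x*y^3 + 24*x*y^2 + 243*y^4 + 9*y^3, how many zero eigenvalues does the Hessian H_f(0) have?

The Hessian at 0 is [[0, 0], [0, 0]] of rank 0; hence corank 2.

2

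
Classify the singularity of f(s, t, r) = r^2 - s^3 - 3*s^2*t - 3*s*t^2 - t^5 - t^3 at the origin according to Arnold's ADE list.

E_{8}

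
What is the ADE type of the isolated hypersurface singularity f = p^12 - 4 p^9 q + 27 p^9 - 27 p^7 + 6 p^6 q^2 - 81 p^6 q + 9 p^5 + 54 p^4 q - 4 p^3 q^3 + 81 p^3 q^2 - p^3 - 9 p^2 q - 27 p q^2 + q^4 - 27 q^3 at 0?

E6

The Hessian of f at 0 is [[0, 0], [0, 0]] with rank 0, so corank 2. A Groebner basis of the Jacobian ideal J(f) in C{p,q} is {q^3, p^2 + 6*p*q + 9*q^2}; counting standard monomials gives mu = 6. Corank 2; j^3 = -(p + 3*q)^3 is a perfect cube, so E-series; the 4-jet and mu = 6 give E_6.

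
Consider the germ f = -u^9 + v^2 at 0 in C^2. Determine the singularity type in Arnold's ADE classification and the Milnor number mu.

Type A8, Milnor number mu = 8.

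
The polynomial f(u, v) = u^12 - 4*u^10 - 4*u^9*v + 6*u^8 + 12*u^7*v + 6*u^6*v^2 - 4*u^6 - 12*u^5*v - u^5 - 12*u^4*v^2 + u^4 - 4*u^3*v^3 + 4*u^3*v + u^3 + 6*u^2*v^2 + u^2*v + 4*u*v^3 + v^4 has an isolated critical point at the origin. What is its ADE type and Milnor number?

The Hessian of f at 0 is [[0, 0], [0, 0]] with rank 0, so corank 2. A Groebner basis of the Jacobian ideal J(f) in C{u,v} is {u*v^2, -u*v/4 + v^3, u^2 + u*v}; counting standard monomials gives mu = 5. Corank 2; j^3 = u^2*(u + v) has shape L^2 M (L != M), so D-series; mu = 5 gives D_5.

Type D_5, Milnor number mu = 5.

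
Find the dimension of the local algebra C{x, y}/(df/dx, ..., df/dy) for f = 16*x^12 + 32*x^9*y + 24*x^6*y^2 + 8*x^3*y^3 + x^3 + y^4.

6

The Hessian of f at 0 is [[0, 0], [0, 0]] with rank 0, so corank 2. A Groebner basis of the Jacobian ideal J(f) in C{x,y} is {y^3, x^2}; counting standard monomials gives mu = 6. Corank 2; j^3 = x^3 is a perfect cube, so E-series; the 4-jet and mu = 6 give E_6.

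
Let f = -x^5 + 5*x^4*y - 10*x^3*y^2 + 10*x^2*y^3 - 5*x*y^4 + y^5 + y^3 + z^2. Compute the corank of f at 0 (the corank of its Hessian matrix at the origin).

The Hessian at 0 is [[0, 0, 0], [0, 0, 0], [0, 0, 2]] of rank 1; hence corank 2.

2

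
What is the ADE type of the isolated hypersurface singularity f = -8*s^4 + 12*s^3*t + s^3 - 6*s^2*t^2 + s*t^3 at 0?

E_7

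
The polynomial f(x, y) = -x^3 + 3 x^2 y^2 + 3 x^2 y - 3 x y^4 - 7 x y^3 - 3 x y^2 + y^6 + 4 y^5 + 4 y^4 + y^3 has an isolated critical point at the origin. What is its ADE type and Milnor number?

Type E7, Milnor number mu = 7.

The Hessian of f at 0 has rank 0. Corank 2; j^3 = -(x - y)^3 is a perfect cube, so E-series; the 4-jet and mu = 7 give E_7.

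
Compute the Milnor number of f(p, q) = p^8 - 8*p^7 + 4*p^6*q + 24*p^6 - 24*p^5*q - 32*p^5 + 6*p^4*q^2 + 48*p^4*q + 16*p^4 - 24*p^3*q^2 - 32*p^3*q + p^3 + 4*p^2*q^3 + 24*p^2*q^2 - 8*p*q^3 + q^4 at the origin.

6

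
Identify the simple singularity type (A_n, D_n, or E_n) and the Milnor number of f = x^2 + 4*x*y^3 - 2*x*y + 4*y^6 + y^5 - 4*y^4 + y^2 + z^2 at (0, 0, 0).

The Hessian of f at 0 has rank 2. Corank 1: A-series; mu = 4 gives A_4.

Type A_4, Milnor number mu = 4.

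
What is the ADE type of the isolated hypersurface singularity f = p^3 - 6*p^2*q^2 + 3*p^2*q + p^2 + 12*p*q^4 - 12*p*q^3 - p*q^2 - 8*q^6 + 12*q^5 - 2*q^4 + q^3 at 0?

The Hessian of f at 0 has rank 1. Corank 1: A-series; mu = 2 gives A_2.

A_2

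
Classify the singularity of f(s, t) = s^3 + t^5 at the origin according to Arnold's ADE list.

E_{8}

The Hessian of f at 0 has rank 0. Corank 2; j^3 = s^3 is a perfect cube, so E-series; the 5-jet and mu = 8 give E_8.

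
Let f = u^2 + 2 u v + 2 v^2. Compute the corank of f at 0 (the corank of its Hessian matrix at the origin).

0

Hessian at 0 has rank 2.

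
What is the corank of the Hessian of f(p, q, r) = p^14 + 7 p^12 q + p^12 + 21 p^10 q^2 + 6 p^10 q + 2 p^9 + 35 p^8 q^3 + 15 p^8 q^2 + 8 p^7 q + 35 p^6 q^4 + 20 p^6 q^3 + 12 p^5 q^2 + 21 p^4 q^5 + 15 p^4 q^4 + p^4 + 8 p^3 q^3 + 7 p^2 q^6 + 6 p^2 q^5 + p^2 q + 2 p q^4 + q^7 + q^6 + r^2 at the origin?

2

The Hessian at 0 is [[0, 0, 0], [0, 0, 0], [0, 0, 2]] of rank 1; hence corank 2.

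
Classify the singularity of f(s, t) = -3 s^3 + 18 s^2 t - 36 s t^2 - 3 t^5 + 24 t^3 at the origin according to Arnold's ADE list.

The Hessian of f at 0 has rank 0. Corank 2; j^3 = -3*(s - 2*t)^3 is a perfect cube, so E-series; the 5-jet and mu = 8 give E_8.

E8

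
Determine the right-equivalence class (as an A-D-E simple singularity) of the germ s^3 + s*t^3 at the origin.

E_{7}

The Hessian of f at 0 is [[0, 0], [0, 0]] with rank 0, so corank 2. A Groebner basis of the Jacobian ideal J(f) in C{s,t} is {s^3, s*t^2, 3*s^2 + t^3}; counting standard monomials gives mu = 7. Corank 2; j^3 = s^3 is a perfect cube, so E-series; the 4-jet and mu = 7 give E_7.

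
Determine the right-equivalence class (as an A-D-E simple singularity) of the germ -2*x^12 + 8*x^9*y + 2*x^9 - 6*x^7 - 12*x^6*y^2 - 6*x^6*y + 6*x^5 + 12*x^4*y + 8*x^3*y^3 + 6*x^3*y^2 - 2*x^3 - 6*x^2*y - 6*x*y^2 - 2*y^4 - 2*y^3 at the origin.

E_{6}

The Hessian of f at 0 has rank 0. Corank 2; j^3 = -2*(x + y)^3 is a perfect cube, so E-series; the 4-jet and mu = 6 give E_6.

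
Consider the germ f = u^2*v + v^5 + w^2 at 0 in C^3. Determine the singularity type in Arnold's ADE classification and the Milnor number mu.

Type D6, Milnor number mu = 6.

The Hessian of f at 0 is [[0, 0, 0], [0, 0, 0], [0, 0, 2]] with rank 1, so corank 2. A Groebner basis of the Jacobian ideal J(f) in C{u,v,w} is {u^2/5 + v^4, u^3, u*v, w}; counting standard monomials gives mu = 6. Corank 2; j^3 = u^2*v has shape L^2 M (L != M), so D-series; mu = 6 gives D_6.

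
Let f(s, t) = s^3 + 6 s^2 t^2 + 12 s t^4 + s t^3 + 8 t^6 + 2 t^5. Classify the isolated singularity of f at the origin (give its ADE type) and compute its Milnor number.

Type E7, Milnor number mu = 7.

The Hessian of f at 0 has rank 0. Corank 2; j^3 = s^3 is a perfect cube, so E-series; the 4-jet and mu = 7 give E_7.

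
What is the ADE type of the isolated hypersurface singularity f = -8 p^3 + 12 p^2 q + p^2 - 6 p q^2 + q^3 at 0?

A_{2}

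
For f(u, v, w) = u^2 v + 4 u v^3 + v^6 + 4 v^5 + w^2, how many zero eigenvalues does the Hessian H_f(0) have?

The Hessian at 0 is [[0, 0, 0], [0, 0, 0], [0, 0, 2]] of rank 1; hence corank 2.

2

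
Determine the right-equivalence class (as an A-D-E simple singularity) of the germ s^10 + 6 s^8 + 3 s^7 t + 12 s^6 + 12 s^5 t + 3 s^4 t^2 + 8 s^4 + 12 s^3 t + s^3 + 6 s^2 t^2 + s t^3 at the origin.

E_7

The Hessian of f at 0 is [[0, 0], [0, 0]] with rank 0, so corank 2. A Groebner basis of the Jacobian ideal J(f) in C{s,t} is {3*s^2/4 + t^4 + t^3/4, s^3, s^2*t - s^2/4 - t^3/12, s^2 + s*t^2 + t^3/3}; counting standard monomials gives mu = 7. Corank 2; j^3 = s^3 is a perfect cube, so E-series; the 4-jet and mu = 7 give E_7.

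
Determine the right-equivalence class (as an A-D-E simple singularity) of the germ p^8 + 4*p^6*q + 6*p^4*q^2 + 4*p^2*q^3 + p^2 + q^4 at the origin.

A_{3}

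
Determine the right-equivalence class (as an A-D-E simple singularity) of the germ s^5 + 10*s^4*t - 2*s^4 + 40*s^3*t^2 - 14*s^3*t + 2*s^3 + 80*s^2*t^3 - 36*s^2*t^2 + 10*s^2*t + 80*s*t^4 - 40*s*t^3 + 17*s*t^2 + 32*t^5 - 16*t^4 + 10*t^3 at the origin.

The Hessian of f at 0 is [[0, 0], [0, 0]] with rank 0, so corank 2. A Groebner basis of the Jacobian ideal J(f) in C{s,t} is {t^3, s^2 - 11*t^2/2, s*t + 5*t^2/2}; counting standard monomials gives mu = 4. Corank 2; j^3 = (s + 2*t)*(2*s^2 + 6*s*t + 5*t^2) splits into three distinct lines over C (the quadratic factor has nonzero discriminant), so D_4.

D4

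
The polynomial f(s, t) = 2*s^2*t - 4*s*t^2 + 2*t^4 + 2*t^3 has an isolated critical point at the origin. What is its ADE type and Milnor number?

Type D5, Milnor number mu = 5.

The Hessian of f at 0 has rank 0. Corank 2; j^3 = 2*t*(s - t)^2 has shape L^2 M (L != M), so D-series; mu = 5 gives D_5.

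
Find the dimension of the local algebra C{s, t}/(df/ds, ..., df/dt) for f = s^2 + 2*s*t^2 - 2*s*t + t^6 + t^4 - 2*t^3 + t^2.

5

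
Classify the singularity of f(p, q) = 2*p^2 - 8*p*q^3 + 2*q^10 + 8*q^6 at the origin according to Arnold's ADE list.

A_9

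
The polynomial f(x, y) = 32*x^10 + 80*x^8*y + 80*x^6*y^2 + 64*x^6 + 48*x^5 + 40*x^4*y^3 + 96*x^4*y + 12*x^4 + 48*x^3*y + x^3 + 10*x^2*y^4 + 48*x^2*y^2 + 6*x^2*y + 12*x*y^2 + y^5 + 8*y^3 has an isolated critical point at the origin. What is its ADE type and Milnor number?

Type E8, Milnor number mu = 8.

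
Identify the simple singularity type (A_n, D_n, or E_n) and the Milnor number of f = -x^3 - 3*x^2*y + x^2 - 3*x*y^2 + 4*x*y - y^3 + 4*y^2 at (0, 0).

The Hessian of f at 0 has rank 1. Corank 1: A-series; mu = 2 gives A_2.

Type A_{2}, Milnor number mu = 2.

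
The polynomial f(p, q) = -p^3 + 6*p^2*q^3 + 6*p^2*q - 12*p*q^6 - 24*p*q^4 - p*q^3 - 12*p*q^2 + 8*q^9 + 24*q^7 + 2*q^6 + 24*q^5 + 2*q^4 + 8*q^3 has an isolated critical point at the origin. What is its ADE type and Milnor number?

The Hessian of f at 0 is [[0, 0], [0, 0]] with rank 0, so corank 2. A Groebner basis of the Jacobian ideal J(f) in C{p,q} is {p^3 - 6*p^2*q - 48*p^2 + 192*p*q - 192*q^2, 6*p^2 + p*q^2 - 24*p*q + 24*q^2, 3*p^2 - 12*p*q + q^3 + 12*q^2}; counting standard monomials gives mu = 7. Corank 2; j^3 = -(p - 2*q)^3 is a perfect cube, so E-series; the 4-jet and mu = 7 give E_7.

Type E_{7}, Milnor number mu = 7.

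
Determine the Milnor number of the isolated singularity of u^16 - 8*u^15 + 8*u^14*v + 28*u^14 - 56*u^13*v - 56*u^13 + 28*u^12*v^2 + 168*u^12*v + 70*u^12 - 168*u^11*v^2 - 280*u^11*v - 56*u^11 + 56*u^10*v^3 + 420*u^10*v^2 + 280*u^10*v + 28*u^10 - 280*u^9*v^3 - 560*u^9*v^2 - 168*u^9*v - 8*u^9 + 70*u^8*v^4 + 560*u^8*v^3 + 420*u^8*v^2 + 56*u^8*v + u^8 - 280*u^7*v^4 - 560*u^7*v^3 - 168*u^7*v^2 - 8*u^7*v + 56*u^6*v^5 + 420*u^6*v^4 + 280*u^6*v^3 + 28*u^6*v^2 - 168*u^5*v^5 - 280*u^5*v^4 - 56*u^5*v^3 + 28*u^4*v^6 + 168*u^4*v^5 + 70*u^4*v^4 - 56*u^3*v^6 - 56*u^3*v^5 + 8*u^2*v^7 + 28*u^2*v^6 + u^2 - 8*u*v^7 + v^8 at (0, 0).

The Hessian of f at 0 has rank 1. Corank 1: A-series; mu = 7 gives A_7.

7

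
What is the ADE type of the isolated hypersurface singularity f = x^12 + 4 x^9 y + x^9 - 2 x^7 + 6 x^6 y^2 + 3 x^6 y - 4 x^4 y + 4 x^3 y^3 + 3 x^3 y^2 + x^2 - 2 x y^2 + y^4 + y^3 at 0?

A_{2}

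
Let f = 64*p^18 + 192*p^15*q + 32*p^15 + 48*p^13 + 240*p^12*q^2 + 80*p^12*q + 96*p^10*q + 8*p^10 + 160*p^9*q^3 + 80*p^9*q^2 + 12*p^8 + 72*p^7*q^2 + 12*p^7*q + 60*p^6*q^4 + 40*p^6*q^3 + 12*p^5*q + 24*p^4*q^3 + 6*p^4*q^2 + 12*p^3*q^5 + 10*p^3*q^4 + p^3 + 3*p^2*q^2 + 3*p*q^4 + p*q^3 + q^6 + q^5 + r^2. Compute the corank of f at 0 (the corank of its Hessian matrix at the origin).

2

The Hessian at 0 is [[0, 0, 0], [0, 0, 0], [0, 0, 2]] of rank 1; hence corank 2.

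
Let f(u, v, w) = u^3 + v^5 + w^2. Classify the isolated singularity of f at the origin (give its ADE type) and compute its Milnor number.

The Hessian of f at 0 has rank 1. Corank 2; j^3 = u^3 is a perfect cube, so E-series; the 5-jet and mu = 8 give E_8.

Type E_{8}, Milnor number mu = 8.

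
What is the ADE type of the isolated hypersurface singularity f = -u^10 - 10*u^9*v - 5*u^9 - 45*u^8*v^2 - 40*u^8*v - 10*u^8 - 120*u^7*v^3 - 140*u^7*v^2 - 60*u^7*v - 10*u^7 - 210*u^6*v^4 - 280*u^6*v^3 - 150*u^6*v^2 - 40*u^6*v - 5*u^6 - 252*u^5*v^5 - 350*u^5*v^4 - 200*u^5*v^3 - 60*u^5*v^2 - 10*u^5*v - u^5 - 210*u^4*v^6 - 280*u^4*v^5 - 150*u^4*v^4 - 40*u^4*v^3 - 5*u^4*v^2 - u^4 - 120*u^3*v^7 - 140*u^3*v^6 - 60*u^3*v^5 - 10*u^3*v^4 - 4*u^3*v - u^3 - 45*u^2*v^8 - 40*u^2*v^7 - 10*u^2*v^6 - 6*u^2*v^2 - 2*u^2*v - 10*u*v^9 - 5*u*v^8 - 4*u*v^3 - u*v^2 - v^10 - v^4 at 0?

D_6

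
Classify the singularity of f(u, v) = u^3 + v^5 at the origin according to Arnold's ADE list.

E8

The Hessian of f at 0 has rank 0. Corank 2; j^3 = u^3 is a perfect cube, so E-series; the 5-jet and mu = 8 give E_8.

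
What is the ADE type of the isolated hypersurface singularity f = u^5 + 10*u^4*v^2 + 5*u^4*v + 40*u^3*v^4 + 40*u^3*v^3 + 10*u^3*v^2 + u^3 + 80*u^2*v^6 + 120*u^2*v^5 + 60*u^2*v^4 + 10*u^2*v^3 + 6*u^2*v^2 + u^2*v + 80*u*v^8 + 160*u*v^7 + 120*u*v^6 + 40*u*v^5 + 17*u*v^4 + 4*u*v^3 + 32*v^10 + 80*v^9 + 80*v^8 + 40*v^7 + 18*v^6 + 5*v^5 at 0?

D_{6}

The Hessian of f at 0 is [[0, 0], [0, 0]] with rank 0, so corank 2. A Groebner basis of the Jacobian ideal J(f) in C{u,v} is {u^3, u^2*v, -2*u^2 + u*v^2, 5*u^2/2 + u*v/2 + v^3}; counting standard monomials gives mu = 6. Corank 2; j^3 = u^2*(u + v) has shape L^2 M (L != M), so D-series; mu = 6 gives D_6.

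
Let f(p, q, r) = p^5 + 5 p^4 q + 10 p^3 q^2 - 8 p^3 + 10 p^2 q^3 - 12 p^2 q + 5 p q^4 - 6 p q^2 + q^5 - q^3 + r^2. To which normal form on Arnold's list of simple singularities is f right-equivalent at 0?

The Hessian of f at 0 has rank 1. Corank 2; j^3 = -(2*p + q)^3 is a perfect cube, so E-series; the 5-jet and mu = 8 give E_8.

E_8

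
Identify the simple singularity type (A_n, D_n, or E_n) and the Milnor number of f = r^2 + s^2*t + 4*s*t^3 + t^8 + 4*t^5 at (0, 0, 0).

Type D_{9}, Milnor number mu = 9.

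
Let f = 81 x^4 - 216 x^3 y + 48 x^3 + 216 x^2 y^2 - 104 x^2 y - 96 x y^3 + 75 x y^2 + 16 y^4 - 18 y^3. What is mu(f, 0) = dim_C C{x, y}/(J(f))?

5

The Hessian of f at 0 has rank 0. Corank 2; j^3 = (3*x - 2*y)*(4*x - 3*y)^2 has shape L^2 M (L != M), so D-series; mu = 5 gives D_5.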